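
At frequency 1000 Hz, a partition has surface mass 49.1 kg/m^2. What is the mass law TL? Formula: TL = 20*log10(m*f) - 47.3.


m * f = 49.1 * 1000 = 49100
20*log10(49100) = 93.8216 dB
TL = 93.8216 - 47.3 = 46.522 dB


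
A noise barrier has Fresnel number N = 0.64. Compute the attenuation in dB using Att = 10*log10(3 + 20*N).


3 + 20*N = 3 + 20*0.64 = 15.8
Att = 10*log10(15.8) = 11.987 dB


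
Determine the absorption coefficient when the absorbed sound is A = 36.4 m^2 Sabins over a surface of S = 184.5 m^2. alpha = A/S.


Absorption coefficient = absorbed power / incident power
alpha = A / S = 36.4 / 184.5 = 0.19729


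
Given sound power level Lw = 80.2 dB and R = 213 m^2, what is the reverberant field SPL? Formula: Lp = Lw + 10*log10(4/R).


4/R = 4/213 = 0.0187793
Lp = 80.2 + 10*log10(0.0187793) = 62.937 dB


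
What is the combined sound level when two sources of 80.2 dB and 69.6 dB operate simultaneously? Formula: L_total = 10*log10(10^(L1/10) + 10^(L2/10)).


10^(80.2/10) = 1.04713e+08
10^(69.6/10) = 9.12011e+06
Sum = 1.04713e+08 + 9.12011e+06 = 1.13833e+08
L_total = 10*log10(1.13833e+08) = 80.563 dB


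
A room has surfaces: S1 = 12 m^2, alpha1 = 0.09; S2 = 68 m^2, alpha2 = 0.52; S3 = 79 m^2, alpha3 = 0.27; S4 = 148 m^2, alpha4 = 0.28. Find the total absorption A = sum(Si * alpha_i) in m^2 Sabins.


12 * 0.09 = 1.08
68 * 0.52 = 35.36
79 * 0.27 = 21.33
148 * 0.28 = 41.44
A_total = 1.08 + 35.36 + 21.33 + 41.44 = 99.21 m^2


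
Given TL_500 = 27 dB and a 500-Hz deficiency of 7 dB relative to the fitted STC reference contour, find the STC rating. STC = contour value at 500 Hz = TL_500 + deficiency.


By ASTM E413, STC = value of the fitted reference contour at 500 Hz.
Contour value at 500 Hz = TL_500 + deficiency = 27 + 7 = 34
STC = 34


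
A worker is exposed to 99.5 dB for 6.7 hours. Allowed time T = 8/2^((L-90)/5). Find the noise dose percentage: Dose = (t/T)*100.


T_allowed = 8 / 2^((99.5 - 90)/5) = 2.14355 hr
Dose = 6.7 / 2.14355 * 100 = 312.57 %


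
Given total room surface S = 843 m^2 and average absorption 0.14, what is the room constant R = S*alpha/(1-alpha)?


R = 843 * 0.14 / (1 - 0.14) = 137.23 m^2


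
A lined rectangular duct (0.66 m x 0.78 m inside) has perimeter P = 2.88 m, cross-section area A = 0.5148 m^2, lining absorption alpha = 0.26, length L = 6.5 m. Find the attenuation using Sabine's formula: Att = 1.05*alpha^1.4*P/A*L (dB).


alpha^1.4 = 0.26^1.4 = 0.151692
Attenuation rate = 1.05 * alpha^1.4 * P / A
= 1.05 * 0.151692 * 2.88 / 0.5148 = 0.891058 dB/m
Total Att = 0.891058 * 6.5 = 5.7919 dB


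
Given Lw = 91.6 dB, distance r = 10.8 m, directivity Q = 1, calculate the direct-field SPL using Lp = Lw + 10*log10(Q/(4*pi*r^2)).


4*pi*r^2 = 4*pi*10.8^2 = 1465.74 m^2
Q / (4*pi*r^2) = 1 / 1465.74 = 0.000682249
Lp = 91.6 + 10*log10(0.000682249) = 59.939 dB


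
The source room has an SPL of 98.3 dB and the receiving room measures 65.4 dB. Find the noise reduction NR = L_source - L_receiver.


NR = L_source - L_receiver (difference between source and receiving room levels)
NR = 98.3 - 65.4 = 32.9 dB


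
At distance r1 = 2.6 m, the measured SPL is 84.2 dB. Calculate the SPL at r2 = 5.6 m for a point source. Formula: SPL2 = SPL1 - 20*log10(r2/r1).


r2/r1 = 5.6/2.6 = 2.15385
Correction = 20*log10(2.15385) = 6.66431 dB
SPL2 = 84.2 - 6.66431 = 77.536 dB


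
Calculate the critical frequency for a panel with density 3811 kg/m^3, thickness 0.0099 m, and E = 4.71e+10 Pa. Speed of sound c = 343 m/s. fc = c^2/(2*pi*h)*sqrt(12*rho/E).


12*rho/E = 12*3811/4.71e+10 = 9.70955e-07
sqrt(12*rho/E) = sqrt(9.70955e-07) = 0.00098537
c^2/(2*pi*h) = 343^2/(2*pi*0.0099) = 1.89136e+06
fc = 1.89136e+06 * 0.00098537 = 1863.7 Hz


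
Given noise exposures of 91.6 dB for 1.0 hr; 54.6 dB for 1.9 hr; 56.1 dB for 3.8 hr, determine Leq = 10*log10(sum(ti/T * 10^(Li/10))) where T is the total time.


T_total = 1.0 + 1.9 + 3.8 = 6.7 hr
(1.0/6.7) * 10^(91.6/10) = 2.15737e+08
(1.9/6.7) * 10^(54.6/10) = 81786
(3.8/6.7) * 10^(56.1/10) = 231052
Sum = 2.15737e+08 + 81786 + 231052 = 2.1605e+08
Leq = 10*log10(2.1605e+08) = 83.346 dB


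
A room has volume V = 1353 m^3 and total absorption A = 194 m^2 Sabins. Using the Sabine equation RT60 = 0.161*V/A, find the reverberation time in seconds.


RT60 = 0.161 * 1353 / 194 = 1.1229 s


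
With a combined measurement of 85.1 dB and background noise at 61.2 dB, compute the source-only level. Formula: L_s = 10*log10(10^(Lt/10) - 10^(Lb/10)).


10^(85.1/10) = 3.23594e+08
10^(61.2/10) = 1.31826e+06
Difference = 3.23594e+08 - 1.31826e+06 = 3.22276e+08
L_source = 10*log10(3.22276e+08) = 85.082 dB


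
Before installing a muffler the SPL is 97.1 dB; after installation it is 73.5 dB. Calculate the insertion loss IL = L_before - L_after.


Insertion loss = SPL without muffler - SPL with muffler
IL = 97.1 - 73.5 = 23.6 dB


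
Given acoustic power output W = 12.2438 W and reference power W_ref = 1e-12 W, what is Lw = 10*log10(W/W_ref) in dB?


W / W_ref = 12.2438 / 1e-12 = 1.22438e+13
Lw = 10 * log10(1.22438e+13) = 130.88 dB


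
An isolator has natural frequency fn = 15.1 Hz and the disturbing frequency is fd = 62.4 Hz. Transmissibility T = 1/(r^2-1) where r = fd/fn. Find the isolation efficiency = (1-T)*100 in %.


r = 62.4 / 15.1 = 4.13245
r^2 - 1 = 4.13245^2 - 1 = 16.0771
T = 1/16.0771 = 0.0622003
Efficiency = (1 - 0.0622003)*100 = 93.78 %


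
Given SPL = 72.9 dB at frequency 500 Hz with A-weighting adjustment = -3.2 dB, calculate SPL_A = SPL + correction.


A-weighting table: 500 Hz -> -3.2 dB correction
SPL_A = SPL + correction = 72.9 + (-3.2) = 69.7 dBA


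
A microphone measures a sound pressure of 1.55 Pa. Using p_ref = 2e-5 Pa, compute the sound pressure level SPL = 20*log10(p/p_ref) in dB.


p / p_ref = 1.55 / 2e-5 = 77500
SPL = 20 * log10(77500) = 97.786 dB


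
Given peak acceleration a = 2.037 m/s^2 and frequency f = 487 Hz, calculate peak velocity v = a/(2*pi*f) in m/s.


omega = 2*pi*f = 2*pi*487 = 3059.91 rad/s
v = a / omega = 2.037 / 3059.91 = 0.00066571 m/s


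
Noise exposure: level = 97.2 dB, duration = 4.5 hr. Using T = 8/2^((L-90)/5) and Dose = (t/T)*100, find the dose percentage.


T_allowed = 8 / 2^((97.2 - 90)/5) = 2.94854 hr
Dose = 4.5 / 2.94854 * 100 = 152.62 %


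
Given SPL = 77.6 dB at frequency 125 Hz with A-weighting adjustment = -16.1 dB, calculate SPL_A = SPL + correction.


A-weighting table: 125 Hz -> -16.1 dB correction
SPL_A = SPL + correction = 77.6 + (-16.1) = 61.5 dBA


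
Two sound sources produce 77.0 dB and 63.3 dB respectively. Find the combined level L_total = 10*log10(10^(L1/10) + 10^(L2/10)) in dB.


10^(77.0/10) = 5.01187e+07
10^(63.3/10) = 2.13796e+06
Sum = 5.01187e+07 + 2.13796e+06 = 5.22567e+07
L_total = 10*log10(5.22567e+07) = 77.181 dB


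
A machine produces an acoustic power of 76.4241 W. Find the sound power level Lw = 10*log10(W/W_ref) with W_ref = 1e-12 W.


W / W_ref = 76.4241 / 1e-12 = 7.64241e+13
Lw = 10 * log10(7.64241e+13) = 138.83 dB


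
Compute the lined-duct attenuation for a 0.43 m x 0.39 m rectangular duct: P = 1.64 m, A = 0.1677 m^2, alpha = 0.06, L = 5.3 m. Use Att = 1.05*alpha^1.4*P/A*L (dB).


alpha^1.4 = 0.06^1.4 = 0.0194721
Attenuation rate = 1.05 * alpha^1.4 * P / A
= 1.05 * 0.0194721 * 1.64 / 0.1677 = 0.199946 dB/m
Total Att = 0.199946 * 5.3 = 1.0597 dB


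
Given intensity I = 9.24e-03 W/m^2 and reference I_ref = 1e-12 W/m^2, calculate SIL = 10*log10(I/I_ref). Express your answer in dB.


I / I_ref = 9.24e-03 / 1e-12 = 9.24e+09
SIL = 10 * log10(9.24e+09) = 99.657 dB


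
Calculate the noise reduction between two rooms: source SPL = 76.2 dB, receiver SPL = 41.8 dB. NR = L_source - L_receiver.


NR = L_source - L_receiver (difference between source and receiving room levels)
NR = 76.2 - 41.8 = 34.4 dB


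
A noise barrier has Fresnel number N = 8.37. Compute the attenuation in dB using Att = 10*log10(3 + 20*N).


3 + 20*N = 3 + 20*8.37 = 170.4
Att = 10*log10(170.4) = 22.315 dB


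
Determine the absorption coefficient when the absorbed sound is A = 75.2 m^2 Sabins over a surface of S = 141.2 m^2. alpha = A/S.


Absorption coefficient = absorbed power / incident power
alpha = A / S = 75.2 / 141.2 = 0.53258


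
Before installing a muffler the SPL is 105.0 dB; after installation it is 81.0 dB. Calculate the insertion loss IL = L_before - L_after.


Insertion loss = SPL without muffler - SPL with muffler
IL = 105.0 - 81.0 = 24 dB


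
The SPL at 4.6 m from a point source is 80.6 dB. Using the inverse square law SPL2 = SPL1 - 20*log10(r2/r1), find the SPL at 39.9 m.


r2/r1 = 39.9/4.6 = 8.67391
Correction = 20*log10(8.67391) = 18.7643 dB
SPL2 = 80.6 - 18.7643 = 61.836 dB


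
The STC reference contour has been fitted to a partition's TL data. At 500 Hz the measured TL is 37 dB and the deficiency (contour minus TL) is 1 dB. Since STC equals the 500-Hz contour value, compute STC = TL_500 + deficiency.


By ASTM E413, STC = value of the fitted reference contour at 500 Hz.
Contour value at 500 Hz = TL_500 + deficiency = 37 + 1 = 38
STC = 38


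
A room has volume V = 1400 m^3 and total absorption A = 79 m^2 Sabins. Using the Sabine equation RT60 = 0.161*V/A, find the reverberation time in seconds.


RT60 = 0.161 * 1400 / 79 = 2.8532 s


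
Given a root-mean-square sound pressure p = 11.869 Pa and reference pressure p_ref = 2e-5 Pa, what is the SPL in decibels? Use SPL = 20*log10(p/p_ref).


p / p_ref = 11.869 / 2e-5 = 593450
SPL = 20 * log10(593450) = 115.47 dB


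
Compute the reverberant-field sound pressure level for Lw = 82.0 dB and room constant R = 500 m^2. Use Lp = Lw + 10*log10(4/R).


4/R = 4/500 = 0.008
Lp = 82.0 + 10*log10(0.008) = 61.031 dB


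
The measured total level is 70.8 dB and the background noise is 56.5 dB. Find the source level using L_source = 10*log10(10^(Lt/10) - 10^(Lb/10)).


10^(70.8/10) = 1.20226e+07
10^(56.5/10) = 446684
Difference = 1.20226e+07 - 446684 = 1.15759e+07
L_source = 10*log10(1.15759e+07) = 70.636 dB


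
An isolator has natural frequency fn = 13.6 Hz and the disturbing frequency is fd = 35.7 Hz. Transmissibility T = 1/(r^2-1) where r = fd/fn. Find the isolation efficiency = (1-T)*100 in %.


r = 35.7 / 13.6 = 2.625
r^2 - 1 = 2.625^2 - 1 = 5.89062
T = 1/5.89062 = 0.169761
Efficiency = (1 - 0.169761)*100 = 83.024 %


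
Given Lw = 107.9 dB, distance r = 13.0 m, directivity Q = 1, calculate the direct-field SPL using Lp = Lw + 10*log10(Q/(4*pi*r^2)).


4*pi*r^2 = 4*pi*13.0^2 = 2123.72 m^2
Q / (4*pi*r^2) = 1 / 2123.72 = 0.000470872
Lp = 107.9 + 10*log10(0.000470872) = 74.629 dB


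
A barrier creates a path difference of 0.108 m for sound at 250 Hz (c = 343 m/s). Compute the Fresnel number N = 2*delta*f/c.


N = 2*delta*f/c = 2*delta/lambda, where lambda = c/f
lambda = 343 / 250 = 1.372 m
N = 2 * 0.108 / 1.372 = 0.15743


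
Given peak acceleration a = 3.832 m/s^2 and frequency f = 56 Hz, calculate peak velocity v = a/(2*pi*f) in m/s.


omega = 2*pi*f = 2*pi*56 = 351.858 rad/s
v = a / omega = 3.832 / 351.858 = 0.010891 m/s


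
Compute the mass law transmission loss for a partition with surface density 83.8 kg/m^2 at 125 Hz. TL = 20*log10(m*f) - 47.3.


m * f = 83.8 * 125 = 10475
20*log10(10475) = 80.4031 dB
TL = 80.4031 - 47.3 = 33.103 dB


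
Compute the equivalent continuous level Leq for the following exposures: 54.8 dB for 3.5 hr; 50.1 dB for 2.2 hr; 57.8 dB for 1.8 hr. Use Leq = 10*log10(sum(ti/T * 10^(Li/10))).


T_total = 3.5 + 2.2 + 1.8 = 7.5 hr
(3.5/7.5) * 10^(54.8/10) = 140931
(2.2/7.5) * 10^(50.1/10) = 30016.6
(1.8/7.5) * 10^(57.8/10) = 144614
Sum = 140931 + 30016.6 + 144614 = 315562
Leq = 10*log10(315562) = 54.991 dB


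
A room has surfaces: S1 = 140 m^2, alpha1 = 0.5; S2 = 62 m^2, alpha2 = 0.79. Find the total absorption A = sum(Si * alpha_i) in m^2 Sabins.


140 * 0.5 = 70
62 * 0.79 = 48.98
A_total = 70 + 48.98 = 118.98 m^2


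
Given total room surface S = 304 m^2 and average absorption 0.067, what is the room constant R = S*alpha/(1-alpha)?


R = 304 * 0.067 / (1 - 0.067) = 21.831 m^2


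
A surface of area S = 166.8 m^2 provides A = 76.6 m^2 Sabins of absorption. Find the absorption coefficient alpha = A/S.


Absorption coefficient = absorbed power / incident power
alpha = A / S = 76.6 / 166.8 = 0.45923


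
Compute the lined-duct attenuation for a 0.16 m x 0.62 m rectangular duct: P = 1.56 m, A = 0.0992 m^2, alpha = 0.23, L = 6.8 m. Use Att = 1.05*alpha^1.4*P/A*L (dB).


alpha^1.4 = 0.23^1.4 = 0.127767
Attenuation rate = 1.05 * alpha^1.4 * P / A
= 1.05 * 0.127767 * 1.56 / 0.0992 = 2.1097 dB/m
Total Att = 2.1097 * 6.8 = 14.346 dB


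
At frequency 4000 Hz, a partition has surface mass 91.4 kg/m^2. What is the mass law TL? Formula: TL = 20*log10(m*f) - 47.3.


m * f = 91.4 * 4000 = 365600
20*log10(365600) = 111.26 dB
TL = 111.26 - 47.3 = 63.96 dB


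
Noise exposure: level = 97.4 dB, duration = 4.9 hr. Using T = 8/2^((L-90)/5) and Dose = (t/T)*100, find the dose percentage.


T_allowed = 8 / 2^((97.4 - 90)/5) = 2.86791 hr
Dose = 4.9 / 2.86791 * 100 = 170.86 %


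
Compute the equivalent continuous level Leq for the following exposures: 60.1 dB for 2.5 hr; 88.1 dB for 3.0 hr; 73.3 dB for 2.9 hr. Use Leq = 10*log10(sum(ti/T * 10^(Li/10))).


T_total = 2.5 + 3.0 + 2.9 = 8.4 hr
(2.5/8.4) * 10^(60.1/10) = 304551
(3.0/8.4) * 10^(88.1/10) = 2.30591e+08
(2.9/8.4) * 10^(73.3/10) = 7.38106e+06
Sum = 304551 + 2.30591e+08 + 7.38106e+06 = 2.38277e+08
Leq = 10*log10(2.38277e+08) = 83.771 dB


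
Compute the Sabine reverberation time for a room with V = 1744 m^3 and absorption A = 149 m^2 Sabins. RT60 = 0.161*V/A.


RT60 = 0.161 * 1744 / 149 = 1.8845 s


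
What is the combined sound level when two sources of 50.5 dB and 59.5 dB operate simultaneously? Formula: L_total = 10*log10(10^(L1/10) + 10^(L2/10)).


10^(50.5/10) = 112202
10^(59.5/10) = 891251
Sum = 112202 + 891251 = 1.00345e+06
L_total = 10*log10(1.00345e+06) = 60.015 dB


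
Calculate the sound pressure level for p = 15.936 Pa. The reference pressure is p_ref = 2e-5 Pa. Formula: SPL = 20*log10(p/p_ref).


p / p_ref = 15.936 / 2e-5 = 796800
SPL = 20 * log10(796800) = 118.03 dB


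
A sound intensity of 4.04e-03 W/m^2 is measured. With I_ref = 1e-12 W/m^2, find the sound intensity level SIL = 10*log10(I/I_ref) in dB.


I / I_ref = 4.04e-03 / 1e-12 = 4.04e+09
SIL = 10 * log10(4.04e+09) = 96.064 dB


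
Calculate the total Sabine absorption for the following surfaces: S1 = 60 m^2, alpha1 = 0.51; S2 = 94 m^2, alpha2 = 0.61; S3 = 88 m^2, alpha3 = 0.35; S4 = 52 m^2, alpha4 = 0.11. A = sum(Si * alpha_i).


60 * 0.51 = 30.6
94 * 0.61 = 57.34
88 * 0.35 = 30.8
52 * 0.11 = 5.72
A_total = 30.6 + 57.34 + 30.8 + 5.72 = 124.46 m^2


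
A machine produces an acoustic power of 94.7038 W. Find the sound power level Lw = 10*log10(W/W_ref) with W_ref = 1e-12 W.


W / W_ref = 94.7038 / 1e-12 = 9.47038e+13
Lw = 10 * log10(9.47038e+13) = 139.76 dB


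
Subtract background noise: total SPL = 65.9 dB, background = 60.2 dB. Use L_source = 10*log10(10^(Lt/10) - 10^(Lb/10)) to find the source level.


10^(65.9/10) = 3.89045e+06
10^(60.2/10) = 1.04713e+06
Difference = 3.89045e+06 - 1.04713e+06 = 2.84332e+06
L_source = 10*log10(2.84332e+06) = 64.538 dB


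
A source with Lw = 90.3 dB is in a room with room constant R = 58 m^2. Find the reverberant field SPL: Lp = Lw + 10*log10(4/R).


4/R = 4/58 = 0.0689655
Lp = 90.3 + 10*log10(0.0689655) = 78.686 dB


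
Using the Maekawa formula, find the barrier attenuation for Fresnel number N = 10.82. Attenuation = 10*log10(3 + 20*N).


3 + 20*N = 3 + 20*10.82 = 219.4
Att = 10*log10(219.4) = 23.412 dB


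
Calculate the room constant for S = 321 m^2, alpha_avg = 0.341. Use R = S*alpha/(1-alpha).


R = 321 * 0.341 / (1 - 0.341) = 166.1 m^2


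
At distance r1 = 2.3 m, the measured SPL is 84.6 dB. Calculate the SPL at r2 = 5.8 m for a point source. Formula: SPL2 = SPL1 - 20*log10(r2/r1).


r2/r1 = 5.8/2.3 = 2.52174
Correction = 20*log10(2.52174) = 8.03401 dB
SPL2 = 84.6 - 8.03401 = 76.566 dB


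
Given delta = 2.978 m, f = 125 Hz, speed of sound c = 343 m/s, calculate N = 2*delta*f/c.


N = 2*delta*f/c = 2*delta/lambda, where lambda = c/f
lambda = 343 / 125 = 2.744 m
N = 2 * 2.978 / 2.744 = 2.1706


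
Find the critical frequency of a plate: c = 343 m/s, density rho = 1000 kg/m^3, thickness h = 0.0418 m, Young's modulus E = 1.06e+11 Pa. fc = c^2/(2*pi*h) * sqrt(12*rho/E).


12*rho/E = 12*1000/1.06e+11 = 1.13208e-07
sqrt(12*rho/E) = sqrt(1.13208e-07) = 0.000336464
c^2/(2*pi*h) = 343^2/(2*pi*0.0418) = 447953
fc = 447953 * 0.000336464 = 150.72 Hz


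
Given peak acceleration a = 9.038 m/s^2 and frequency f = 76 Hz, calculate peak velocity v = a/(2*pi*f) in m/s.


omega = 2*pi*f = 2*pi*76 = 477.522 rad/s
v = a / omega = 9.038 / 477.522 = 0.018927 m/s


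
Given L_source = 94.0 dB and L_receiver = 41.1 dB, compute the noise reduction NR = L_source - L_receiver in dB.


NR = L_source - L_receiver (difference between source and receiving room levels)
NR = 94.0 - 41.1 = 52.9 dB


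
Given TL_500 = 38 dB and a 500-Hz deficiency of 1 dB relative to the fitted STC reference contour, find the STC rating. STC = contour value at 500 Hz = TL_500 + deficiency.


By ASTM E413, STC = value of the fitted reference contour at 500 Hz.
Contour value at 500 Hz = TL_500 + deficiency = 38 + 1 = 39
STC = 39


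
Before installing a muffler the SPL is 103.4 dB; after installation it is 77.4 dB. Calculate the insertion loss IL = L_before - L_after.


Insertion loss = SPL without muffler - SPL with muffler
IL = 103.4 - 77.4 = 26 dB


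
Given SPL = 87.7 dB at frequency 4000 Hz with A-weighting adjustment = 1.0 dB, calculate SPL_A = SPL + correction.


A-weighting table: 4000 Hz -> 1.0 dB correction
SPL_A = SPL + correction = 87.7 + (1.0) = 88.7 dBA


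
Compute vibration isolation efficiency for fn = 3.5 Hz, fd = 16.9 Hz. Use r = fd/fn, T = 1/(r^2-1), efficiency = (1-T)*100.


r = 16.9 / 3.5 = 4.82857
r^2 - 1 = 4.82857^2 - 1 = 22.3151
T = 1/22.3151 = 0.0448127
Efficiency = (1 - 0.0448127)*100 = 95.519 %


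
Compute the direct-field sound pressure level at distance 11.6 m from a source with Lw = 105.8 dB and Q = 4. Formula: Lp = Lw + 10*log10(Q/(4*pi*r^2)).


4*pi*r^2 = 4*pi*11.6^2 = 1690.93 m^2
Q / (4*pi*r^2) = 4 / 1690.93 = 0.00236556
Lp = 105.8 + 10*log10(0.00236556) = 79.539 dB


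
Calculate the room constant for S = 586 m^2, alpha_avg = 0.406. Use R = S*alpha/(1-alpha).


R = 586 * 0.406 / (1 - 0.406) = 400.53 m^2


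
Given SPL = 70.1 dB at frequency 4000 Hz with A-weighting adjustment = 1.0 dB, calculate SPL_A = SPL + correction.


A-weighting table: 4000 Hz -> 1.0 dB correction
SPL_A = SPL + correction = 70.1 + (1.0) = 71.1 dBA


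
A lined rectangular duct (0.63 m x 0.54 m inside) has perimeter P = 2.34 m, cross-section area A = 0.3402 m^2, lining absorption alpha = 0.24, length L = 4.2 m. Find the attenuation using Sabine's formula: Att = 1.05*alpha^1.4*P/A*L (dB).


alpha^1.4 = 0.24^1.4 = 0.135611
Attenuation rate = 1.05 * alpha^1.4 * P / A
= 1.05 * 0.135611 * 2.34 / 0.3402 = 0.979413 dB/m
Total Att = 0.979413 * 4.2 = 4.1135 dB


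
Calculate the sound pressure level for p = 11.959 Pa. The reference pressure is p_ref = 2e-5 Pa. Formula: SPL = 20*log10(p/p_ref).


p / p_ref = 11.959 / 2e-5 = 597950
SPL = 20 * log10(597950) = 115.53 dB


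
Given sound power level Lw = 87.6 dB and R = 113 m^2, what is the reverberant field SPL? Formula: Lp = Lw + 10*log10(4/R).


4/R = 4/113 = 0.0353982
Lp = 87.6 + 10*log10(0.0353982) = 73.09 dB


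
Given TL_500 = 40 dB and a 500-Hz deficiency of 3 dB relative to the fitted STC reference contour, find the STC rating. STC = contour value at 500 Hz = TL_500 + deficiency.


By ASTM E413, STC = value of the fitted reference contour at 500 Hz.
Contour value at 500 Hz = TL_500 + deficiency = 40 + 3 = 43
STC = 43


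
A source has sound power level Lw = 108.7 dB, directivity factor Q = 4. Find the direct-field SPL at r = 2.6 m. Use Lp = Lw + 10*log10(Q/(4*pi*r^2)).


4*pi*r^2 = 4*pi*2.6^2 = 84.9487 m^2
Q / (4*pi*r^2) = 4 / 84.9487 = 0.0470872
Lp = 108.7 + 10*log10(0.0470872) = 95.429 dB


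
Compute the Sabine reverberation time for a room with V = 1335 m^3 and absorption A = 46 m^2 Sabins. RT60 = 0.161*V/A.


RT60 = 0.161 * 1335 / 46 = 4.6725 s


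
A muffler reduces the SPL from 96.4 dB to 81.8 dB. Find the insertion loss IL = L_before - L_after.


Insertion loss = SPL without muffler - SPL with muffler
IL = 96.4 - 81.8 = 14.6 dB


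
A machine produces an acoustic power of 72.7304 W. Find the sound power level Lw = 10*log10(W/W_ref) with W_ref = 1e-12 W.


W / W_ref = 72.7304 / 1e-12 = 7.27304e+13
Lw = 10 * log10(7.27304e+13) = 138.62 dB


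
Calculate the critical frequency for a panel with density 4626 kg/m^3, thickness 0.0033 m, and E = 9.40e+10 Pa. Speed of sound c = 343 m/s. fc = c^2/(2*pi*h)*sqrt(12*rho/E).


12*rho/E = 12*4626/9.40e+10 = 5.90553e-07
sqrt(12*rho/E) = sqrt(5.90553e-07) = 0.000768474
c^2/(2*pi*h) = 343^2/(2*pi*0.0033) = 5.67407e+06
fc = 5.67407e+06 * 0.000768474 = 4360.4 Hz


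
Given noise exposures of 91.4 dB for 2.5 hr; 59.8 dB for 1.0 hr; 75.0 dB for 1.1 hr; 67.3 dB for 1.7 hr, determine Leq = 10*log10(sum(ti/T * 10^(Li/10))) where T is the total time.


T_total = 2.5 + 1.0 + 1.1 + 1.7 = 6.3 hr
(2.5/6.3) * 10^(91.4/10) = 5.47772e+08
(1.0/6.3) * 10^(59.8/10) = 151586
(1.1/6.3) * 10^(75.0/10) = 5.52144e+06
(1.7/6.3) * 10^(67.3/10) = 1.44913e+06
Sum = 5.47772e+08 + 151586 + 5.52144e+06 + 1.44913e+06 = 5.54894e+08
Leq = 10*log10(5.54894e+08) = 87.442 dB


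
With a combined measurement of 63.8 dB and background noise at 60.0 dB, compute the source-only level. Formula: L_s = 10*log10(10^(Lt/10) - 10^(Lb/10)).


10^(63.8/10) = 2.39883e+06
10^(60.0/10) = 1e+06
Difference = 2.39883e+06 - 1e+06 = 1.39883e+06
L_source = 10*log10(1.39883e+06) = 61.458 dB


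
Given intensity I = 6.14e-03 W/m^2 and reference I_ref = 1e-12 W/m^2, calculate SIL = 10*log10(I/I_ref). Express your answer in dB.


I / I_ref = 6.14e-03 / 1e-12 = 6.14e+09
SIL = 10 * log10(6.14e+09) = 97.882 dB


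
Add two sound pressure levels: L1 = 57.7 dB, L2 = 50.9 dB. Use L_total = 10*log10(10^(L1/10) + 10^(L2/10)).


10^(57.7/10) = 588844
10^(50.9/10) = 123027
Sum = 588844 + 123027 = 711871
L_total = 10*log10(711871) = 58.524 dB


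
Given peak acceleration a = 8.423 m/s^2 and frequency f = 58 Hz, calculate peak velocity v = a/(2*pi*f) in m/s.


omega = 2*pi*f = 2*pi*58 = 364.425 rad/s
v = a / omega = 8.423 / 364.425 = 0.023113 m/s


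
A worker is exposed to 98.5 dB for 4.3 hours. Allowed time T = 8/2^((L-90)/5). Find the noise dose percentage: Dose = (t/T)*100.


T_allowed = 8 / 2^((98.5 - 90)/5) = 2.46229 hr
Dose = 4.3 / 2.46229 * 100 = 174.63 %


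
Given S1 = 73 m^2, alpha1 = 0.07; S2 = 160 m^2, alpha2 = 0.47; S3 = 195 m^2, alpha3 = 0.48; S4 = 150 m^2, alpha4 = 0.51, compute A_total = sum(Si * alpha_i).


73 * 0.07 = 5.11
160 * 0.47 = 75.2
195 * 0.48 = 93.6
150 * 0.51 = 76.5
A_total = 5.11 + 75.2 + 93.6 + 76.5 = 250.41 m^2


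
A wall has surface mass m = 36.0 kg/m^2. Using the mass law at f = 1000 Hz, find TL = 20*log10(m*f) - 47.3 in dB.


m * f = 36.0 * 1000 = 36000
20*log10(36000) = 91.1261 dB
TL = 91.1261 - 47.3 = 43.826 dB


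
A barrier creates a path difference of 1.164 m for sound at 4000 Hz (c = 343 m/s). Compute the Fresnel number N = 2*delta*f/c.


N = 2*delta*f/c = 2*delta/lambda, where lambda = c/f
lambda = 343 / 4000 = 0.08575 m
N = 2 * 1.164 / 0.08575 = 27.149


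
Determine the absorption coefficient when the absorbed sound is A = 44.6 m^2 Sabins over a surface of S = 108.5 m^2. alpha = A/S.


Absorption coefficient = absorbed power / incident power
alpha = A / S = 44.6 / 108.5 = 0.41106


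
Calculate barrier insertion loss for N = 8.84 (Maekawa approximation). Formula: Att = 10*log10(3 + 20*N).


3 + 20*N = 3 + 20*8.84 = 179.8
Att = 10*log10(179.8) = 22.548 dB


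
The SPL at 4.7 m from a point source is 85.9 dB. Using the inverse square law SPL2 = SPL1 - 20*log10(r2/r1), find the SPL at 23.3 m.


r2/r1 = 23.3/4.7 = 4.95745
Correction = 20*log10(4.95745) = 13.9052 dB
SPL2 = 85.9 - 13.9052 = 71.995 dB


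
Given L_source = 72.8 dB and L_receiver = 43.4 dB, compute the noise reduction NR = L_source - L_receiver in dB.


NR = L_source - L_receiver (difference between source and receiving room levels)
NR = 72.8 - 43.4 = 29.4 dB


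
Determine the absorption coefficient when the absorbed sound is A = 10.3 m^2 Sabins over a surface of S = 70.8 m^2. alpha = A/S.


Absorption coefficient = absorbed power / incident power
alpha = A / S = 10.3 / 70.8 = 0.14548


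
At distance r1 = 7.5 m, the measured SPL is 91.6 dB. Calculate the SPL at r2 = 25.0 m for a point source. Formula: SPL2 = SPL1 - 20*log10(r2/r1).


r2/r1 = 25.0/7.5 = 3.33333
Correction = 20*log10(3.33333) = 10.4576 dB
SPL2 = 91.6 - 10.4576 = 81.142 dB


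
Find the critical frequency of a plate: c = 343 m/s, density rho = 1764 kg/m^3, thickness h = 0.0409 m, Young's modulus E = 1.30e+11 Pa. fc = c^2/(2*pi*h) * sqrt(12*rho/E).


12*rho/E = 12*1764/1.30e+11 = 1.62831e-07
sqrt(12*rho/E) = sqrt(1.62831e-07) = 0.000403523
c^2/(2*pi*h) = 343^2/(2*pi*0.0409) = 457810
fc = 457810 * 0.000403523 = 184.74 Hz


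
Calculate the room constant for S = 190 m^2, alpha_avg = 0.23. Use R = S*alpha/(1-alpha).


R = 190 * 0.23 / (1 - 0.23) = 56.753 m^2


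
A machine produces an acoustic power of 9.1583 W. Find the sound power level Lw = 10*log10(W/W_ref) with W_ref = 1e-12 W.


W / W_ref = 9.1583 / 1e-12 = 9.1583e+12
Lw = 10 * log10(9.1583e+12) = 129.62 dB


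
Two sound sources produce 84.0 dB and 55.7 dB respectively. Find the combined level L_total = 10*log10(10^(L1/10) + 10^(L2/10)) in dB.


10^(84.0/10) = 2.51189e+08
10^(55.7/10) = 371535
Sum = 2.51189e+08 + 371535 = 2.51561e+08
L_total = 10*log10(2.51561e+08) = 84.006 dB


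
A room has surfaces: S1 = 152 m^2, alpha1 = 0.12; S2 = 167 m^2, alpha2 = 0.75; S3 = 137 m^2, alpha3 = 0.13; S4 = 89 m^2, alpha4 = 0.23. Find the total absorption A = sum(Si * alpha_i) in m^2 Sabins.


152 * 0.12 = 18.24
167 * 0.75 = 125.25
137 * 0.13 = 17.81
89 * 0.23 = 20.47
A_total = 18.24 + 125.25 + 17.81 + 20.47 = 181.77 m^2


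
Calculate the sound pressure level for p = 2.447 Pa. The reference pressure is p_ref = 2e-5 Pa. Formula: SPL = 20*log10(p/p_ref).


p / p_ref = 2.447 / 2e-5 = 122350
SPL = 20 * log10(122350) = 101.75 dB


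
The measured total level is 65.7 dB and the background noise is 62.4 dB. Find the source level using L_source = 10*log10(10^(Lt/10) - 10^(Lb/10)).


10^(65.7/10) = 3.71535e+06
10^(62.4/10) = 1.7378e+06
Difference = 3.71535e+06 - 1.7378e+06 = 1.97755e+06
L_source = 10*log10(1.97755e+06) = 62.961 dB


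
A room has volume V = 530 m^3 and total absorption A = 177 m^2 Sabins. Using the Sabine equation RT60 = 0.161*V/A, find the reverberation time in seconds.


RT60 = 0.161 * 530 / 177 = 0.48209 s


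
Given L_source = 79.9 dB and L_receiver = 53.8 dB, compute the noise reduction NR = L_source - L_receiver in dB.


NR = L_source - L_receiver (difference between source and receiving room levels)
NR = 79.9 - 53.8 = 26.1 dB


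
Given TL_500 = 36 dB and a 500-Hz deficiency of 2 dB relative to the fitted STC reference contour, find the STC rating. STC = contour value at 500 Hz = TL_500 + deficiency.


By ASTM E413, STC = value of the fitted reference contour at 500 Hz.
Contour value at 500 Hz = TL_500 + deficiency = 36 + 2 = 38
STC = 38


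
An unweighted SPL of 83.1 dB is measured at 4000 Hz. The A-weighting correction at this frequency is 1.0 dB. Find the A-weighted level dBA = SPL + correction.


A-weighting table: 4000 Hz -> 1.0 dB correction
SPL_A = SPL + correction = 83.1 + (1.0) = 84.1 dBA


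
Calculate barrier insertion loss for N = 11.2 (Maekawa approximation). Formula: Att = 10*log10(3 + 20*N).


3 + 20*N = 3 + 20*11.2 = 227
Att = 10*log10(227) = 23.56 dB


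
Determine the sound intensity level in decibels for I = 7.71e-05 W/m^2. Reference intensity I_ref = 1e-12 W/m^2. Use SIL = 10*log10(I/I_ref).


I / I_ref = 7.71e-05 / 1e-12 = 7.71e+07
SIL = 10 * log10(7.71e+07) = 78.871 dB


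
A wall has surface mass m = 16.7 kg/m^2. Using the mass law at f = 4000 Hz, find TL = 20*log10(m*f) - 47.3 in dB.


m * f = 16.7 * 4000 = 66800
20*log10(66800) = 96.4955 dB
TL = 96.4955 - 47.3 = 49.196 dB


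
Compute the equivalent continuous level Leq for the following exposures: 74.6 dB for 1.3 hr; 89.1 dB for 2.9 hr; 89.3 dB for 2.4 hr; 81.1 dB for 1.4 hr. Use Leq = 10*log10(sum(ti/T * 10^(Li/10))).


T_total = 1.3 + 2.9 + 2.4 + 1.4 = 8.0 hr
(1.3/8.0) * 10^(74.6/10) = 4.68655e+06
(2.9/8.0) * 10^(89.1/10) = 2.94651e+08
(2.4/8.0) * 10^(89.3/10) = 2.55341e+08
(1.4/8.0) * 10^(81.1/10) = 2.25444e+07
Sum = 4.68655e+06 + 2.94651e+08 + 2.55341e+08 + 2.25444e+07 = 5.77223e+08
Leq = 10*log10(5.77223e+08) = 87.613 dB


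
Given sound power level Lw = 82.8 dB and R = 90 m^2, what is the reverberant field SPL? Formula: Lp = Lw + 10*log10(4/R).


4/R = 4/90 = 0.0444444
Lp = 82.8 + 10*log10(0.0444444) = 69.278 dB


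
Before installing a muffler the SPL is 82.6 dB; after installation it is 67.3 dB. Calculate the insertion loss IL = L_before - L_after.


Insertion loss = SPL without muffler - SPL with muffler
IL = 82.6 - 67.3 = 15.3 dB


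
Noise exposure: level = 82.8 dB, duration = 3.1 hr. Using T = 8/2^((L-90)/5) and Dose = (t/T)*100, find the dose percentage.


T_allowed = 8 / 2^((82.8 - 90)/5) = 21.7057 hr
Dose = 3.1 / 21.7057 * 100 = 14.282 %


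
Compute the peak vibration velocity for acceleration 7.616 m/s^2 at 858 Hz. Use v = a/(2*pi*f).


omega = 2*pi*f = 2*pi*858 = 5390.97 rad/s
v = a / omega = 7.616 / 5390.97 = 0.0014127 m/s


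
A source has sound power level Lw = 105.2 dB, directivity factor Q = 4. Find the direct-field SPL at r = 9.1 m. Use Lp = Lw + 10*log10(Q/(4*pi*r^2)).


4*pi*r^2 = 4*pi*9.1^2 = 1040.62 m^2
Q / (4*pi*r^2) = 4 / 1040.62 = 0.00384386
Lp = 105.2 + 10*log10(0.00384386) = 81.048 dB


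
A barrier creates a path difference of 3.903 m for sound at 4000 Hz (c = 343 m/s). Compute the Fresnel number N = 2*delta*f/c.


N = 2*delta*f/c = 2*delta/lambda, where lambda = c/f
lambda = 343 / 4000 = 0.08575 m
N = 2 * 3.903 / 0.08575 = 91.032


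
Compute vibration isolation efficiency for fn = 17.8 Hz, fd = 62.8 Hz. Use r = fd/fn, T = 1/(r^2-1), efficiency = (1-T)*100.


r = 62.8 / 17.8 = 3.52809
r^2 - 1 = 3.52809^2 - 1 = 11.4474
T = 1/11.4474 = 0.0873561
Efficiency = (1 - 0.0873561)*100 = 91.264 %


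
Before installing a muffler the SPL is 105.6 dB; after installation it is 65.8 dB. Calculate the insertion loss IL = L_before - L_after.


Insertion loss = SPL without muffler - SPL with muffler
IL = 105.6 - 65.8 = 39.8 dB


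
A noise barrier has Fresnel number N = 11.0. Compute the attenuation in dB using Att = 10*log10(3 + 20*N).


3 + 20*N = 3 + 20*11.0 = 223
Att = 10*log10(223) = 23.483 dB


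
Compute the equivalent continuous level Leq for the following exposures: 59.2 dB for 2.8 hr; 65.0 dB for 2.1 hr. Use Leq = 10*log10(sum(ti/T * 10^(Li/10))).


T_total = 2.8 + 2.1 = 4.9 hr
(2.8/4.9) * 10^(59.2/10) = 475294
(2.1/4.9) * 10^(65.0/10) = 1.35526e+06
Sum = 475294 + 1.35526e+06 = 1.83055e+06
Leq = 10*log10(1.83055e+06) = 62.626 dB


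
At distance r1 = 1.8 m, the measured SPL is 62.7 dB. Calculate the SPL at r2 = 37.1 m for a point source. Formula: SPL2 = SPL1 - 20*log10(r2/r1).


r2/r1 = 37.1/1.8 = 20.6111
Correction = 20*log10(20.6111) = 26.282 dB
SPL2 = 62.7 - 26.282 = 36.418 dB


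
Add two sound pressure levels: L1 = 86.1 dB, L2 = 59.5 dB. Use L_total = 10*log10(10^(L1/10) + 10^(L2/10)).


10^(86.1/10) = 4.0738e+08
10^(59.5/10) = 891251
Sum = 4.0738e+08 + 891251 = 4.08271e+08
L_total = 10*log10(4.08271e+08) = 86.109 dB


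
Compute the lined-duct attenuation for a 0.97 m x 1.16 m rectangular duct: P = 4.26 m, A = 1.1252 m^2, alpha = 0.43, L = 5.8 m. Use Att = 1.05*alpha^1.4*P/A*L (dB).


alpha^1.4 = 0.43^1.4 = 0.3068
Attenuation rate = 1.05 * alpha^1.4 * P / A
= 1.05 * 0.3068 * 4.26 / 1.1252 = 1.21962 dB/m
Total Att = 1.21962 * 5.8 = 7.0738 dB


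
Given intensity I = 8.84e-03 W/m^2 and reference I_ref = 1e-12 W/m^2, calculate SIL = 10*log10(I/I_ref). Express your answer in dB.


I / I_ref = 8.84e-03 / 1e-12 = 8.84e+09
SIL = 10 * log10(8.84e+09) = 99.465 dB


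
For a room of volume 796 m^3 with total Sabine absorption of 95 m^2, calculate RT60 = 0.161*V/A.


RT60 = 0.161 * 796 / 95 = 1.349 s


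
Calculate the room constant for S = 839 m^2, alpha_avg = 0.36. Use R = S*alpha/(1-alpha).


R = 839 * 0.36 / (1 - 0.36) = 471.94 m^2


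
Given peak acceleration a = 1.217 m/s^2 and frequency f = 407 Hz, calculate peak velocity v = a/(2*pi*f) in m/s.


omega = 2*pi*f = 2*pi*407 = 2557.26 rad/s
v = a / omega = 1.217 / 2557.26 = 0.0004759 m/s


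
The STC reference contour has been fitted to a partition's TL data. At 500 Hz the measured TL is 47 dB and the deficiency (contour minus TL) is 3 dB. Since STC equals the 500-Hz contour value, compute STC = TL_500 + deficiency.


By ASTM E413, STC = value of the fitted reference contour at 500 Hz.
Contour value at 500 Hz = TL_500 + deficiency = 47 + 3 = 50
STC = 50


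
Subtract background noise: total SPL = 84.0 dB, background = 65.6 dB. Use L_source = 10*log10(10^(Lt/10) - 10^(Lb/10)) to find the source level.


10^(84.0/10) = 2.51189e+08
10^(65.6/10) = 3.63078e+06
Difference = 2.51189e+08 - 3.63078e+06 = 2.47558e+08
L_source = 10*log10(2.47558e+08) = 83.937 dB


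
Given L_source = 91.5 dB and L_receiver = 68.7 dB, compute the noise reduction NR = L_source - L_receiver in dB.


NR = L_source - L_receiver (difference between source and receiving room levels)
NR = 91.5 - 68.7 = 22.8 dB


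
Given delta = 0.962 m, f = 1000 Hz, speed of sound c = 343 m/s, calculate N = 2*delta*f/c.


N = 2*delta*f/c = 2*delta/lambda, where lambda = c/f
lambda = 343 / 1000 = 0.343 m
N = 2 * 0.962 / 0.343 = 5.6093


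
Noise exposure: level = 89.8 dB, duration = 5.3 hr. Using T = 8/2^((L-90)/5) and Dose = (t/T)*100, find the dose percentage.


T_allowed = 8 / 2^((89.8 - 90)/5) = 8.22491 hr
Dose = 5.3 / 8.22491 * 100 = 64.438 %


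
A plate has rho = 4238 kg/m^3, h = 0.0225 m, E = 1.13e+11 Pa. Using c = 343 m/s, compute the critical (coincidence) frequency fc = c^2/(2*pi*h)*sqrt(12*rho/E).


12*rho/E = 12*4238/1.13e+11 = 4.50053e-07
sqrt(12*rho/E) = sqrt(4.50053e-07) = 0.00067086
c^2/(2*pi*h) = 343^2/(2*pi*0.0225) = 832196
fc = 832196 * 0.00067086 = 558.29 Hz


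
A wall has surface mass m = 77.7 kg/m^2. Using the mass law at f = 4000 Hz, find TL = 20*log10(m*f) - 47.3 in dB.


m * f = 77.7 * 4000 = 310800
20*log10(310800) = 109.85 dB
TL = 109.85 - 47.3 = 62.55 dB


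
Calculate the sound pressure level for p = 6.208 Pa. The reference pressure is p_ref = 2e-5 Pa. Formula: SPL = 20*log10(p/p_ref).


p / p_ref = 6.208 / 2e-5 = 310400
SPL = 20 * log10(310400) = 109.84 dB


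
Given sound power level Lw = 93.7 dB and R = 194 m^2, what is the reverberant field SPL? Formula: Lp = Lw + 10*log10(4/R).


4/R = 4/194 = 0.0206186
Lp = 93.7 + 10*log10(0.0206186) = 76.843 dB


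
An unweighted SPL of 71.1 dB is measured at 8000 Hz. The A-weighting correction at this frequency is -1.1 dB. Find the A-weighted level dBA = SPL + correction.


A-weighting table: 8000 Hz -> -1.1 dB correction
SPL_A = SPL + correction = 71.1 + (-1.1) = 70 dBA


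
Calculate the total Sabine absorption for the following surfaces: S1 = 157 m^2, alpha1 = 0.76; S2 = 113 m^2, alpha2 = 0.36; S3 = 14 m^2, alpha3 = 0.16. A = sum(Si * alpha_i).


157 * 0.76 = 119.32
113 * 0.36 = 40.68
14 * 0.16 = 2.24
A_total = 119.32 + 40.68 + 2.24 = 162.24 m^2


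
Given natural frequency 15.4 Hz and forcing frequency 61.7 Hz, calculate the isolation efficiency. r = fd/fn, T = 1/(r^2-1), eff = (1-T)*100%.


r = 61.7 / 15.4 = 4.00649
r^2 - 1 = 4.00649^2 - 1 = 15.052
T = 1/15.052 = 0.0664364
Efficiency = (1 - 0.0664364)*100 = 93.356 %


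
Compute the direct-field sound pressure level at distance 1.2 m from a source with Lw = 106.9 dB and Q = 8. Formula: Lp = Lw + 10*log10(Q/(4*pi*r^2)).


4*pi*r^2 = 4*pi*1.2^2 = 18.0956 m^2
Q / (4*pi*r^2) = 8 / 18.0956 = 0.442096
Lp = 106.9 + 10*log10(0.442096) = 103.36 dB


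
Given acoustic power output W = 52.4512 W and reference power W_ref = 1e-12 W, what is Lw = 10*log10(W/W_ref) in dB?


W / W_ref = 52.4512 / 1e-12 = 5.24512e+13
Lw = 10 * log10(5.24512e+13) = 137.2 dB


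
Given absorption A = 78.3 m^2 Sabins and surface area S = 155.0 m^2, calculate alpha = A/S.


Absorption coefficient = absorbed power / incident power
alpha = A / S = 78.3 / 155.0 = 0.50516


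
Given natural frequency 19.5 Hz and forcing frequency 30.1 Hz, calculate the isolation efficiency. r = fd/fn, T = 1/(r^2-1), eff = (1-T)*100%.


r = 30.1 / 19.5 = 1.54359
r^2 - 1 = 1.54359^2 - 1 = 1.38267
T = 1/1.38267 = 0.723238
Efficiency = (1 - 0.723238)*100 = 27.676 %


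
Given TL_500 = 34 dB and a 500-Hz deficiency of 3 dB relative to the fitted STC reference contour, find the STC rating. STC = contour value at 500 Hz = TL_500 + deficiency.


By ASTM E413, STC = value of the fitted reference contour at 500 Hz.
Contour value at 500 Hz = TL_500 + deficiency = 34 + 3 = 37
STC = 37


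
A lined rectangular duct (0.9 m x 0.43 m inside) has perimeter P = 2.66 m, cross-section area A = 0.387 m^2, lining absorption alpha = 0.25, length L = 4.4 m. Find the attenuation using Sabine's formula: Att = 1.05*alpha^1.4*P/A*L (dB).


alpha^1.4 = 0.25^1.4 = 0.143587
Attenuation rate = 1.05 * alpha^1.4 * P / A
= 1.05 * 0.143587 * 2.66 / 0.387 = 1.03628 dB/m
Total Att = 1.03628 * 4.4 = 4.5596 dB


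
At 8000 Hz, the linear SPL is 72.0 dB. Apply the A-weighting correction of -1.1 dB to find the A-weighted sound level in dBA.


A-weighting table: 8000 Hz -> -1.1 dB correction
SPL_A = SPL + correction = 72.0 + (-1.1) = 70.9 dBA


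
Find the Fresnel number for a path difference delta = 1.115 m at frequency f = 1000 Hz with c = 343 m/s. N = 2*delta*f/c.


N = 2*delta*f/c = 2*delta/lambda, where lambda = c/f
lambda = 343 / 1000 = 0.343 m
N = 2 * 1.115 / 0.343 = 6.5015


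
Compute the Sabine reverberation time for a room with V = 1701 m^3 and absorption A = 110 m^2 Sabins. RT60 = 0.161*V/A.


RT60 = 0.161 * 1701 / 110 = 2.4896 s


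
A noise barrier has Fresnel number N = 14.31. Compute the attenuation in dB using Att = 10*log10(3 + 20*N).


3 + 20*N = 3 + 20*14.31 = 289.2
Att = 10*log10(289.2) = 24.612 dB


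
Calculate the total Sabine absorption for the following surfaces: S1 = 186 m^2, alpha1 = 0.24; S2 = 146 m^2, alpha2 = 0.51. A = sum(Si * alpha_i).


186 * 0.24 = 44.64
146 * 0.51 = 74.46
A_total = 44.64 + 74.46 = 119.1 m^2


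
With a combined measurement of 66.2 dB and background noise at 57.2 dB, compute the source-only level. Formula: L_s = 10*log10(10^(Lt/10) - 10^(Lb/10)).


10^(66.2/10) = 4.16869e+06
10^(57.2/10) = 524807
Difference = 4.16869e+06 - 524807 = 3.64388e+06
L_source = 10*log10(3.64388e+06) = 65.616 dB


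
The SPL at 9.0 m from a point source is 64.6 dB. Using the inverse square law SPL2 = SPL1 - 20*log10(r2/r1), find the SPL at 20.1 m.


r2/r1 = 20.1/9.0 = 2.23333
Correction = 20*log10(2.23333) = 6.97906 dB
SPL2 = 64.6 - 6.97906 = 57.621 dB
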